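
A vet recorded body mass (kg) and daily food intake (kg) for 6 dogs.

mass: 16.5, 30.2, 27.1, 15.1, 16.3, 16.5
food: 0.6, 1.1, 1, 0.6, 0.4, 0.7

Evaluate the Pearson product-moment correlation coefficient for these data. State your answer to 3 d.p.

n = 6, Σx = 121.7, Σy = 4.4, Σx² = 2684.65, Σy² = 3.58, Σxy = 97.35
nΣxy − ΣxΣy = 584.1 − 535.48 = 48.62
nΣx² − (Σx)² = 16107.9 − 14810.89 = 1297.01; nΣy² − (Σy)² = 21.48 − 19.36 = 2.12
r = 48.62 / √(1297.01 × 2.12) = 48.62 / 52.4372 ≈ 0.927

0.927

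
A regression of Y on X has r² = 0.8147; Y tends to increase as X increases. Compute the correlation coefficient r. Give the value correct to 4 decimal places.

|r| = √0.8147 = 0.9026
The association is positive, so r = 0.9026.

0.9026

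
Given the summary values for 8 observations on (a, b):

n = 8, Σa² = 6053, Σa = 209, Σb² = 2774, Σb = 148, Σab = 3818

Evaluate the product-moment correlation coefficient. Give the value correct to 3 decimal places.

-0.332

r = (nΣab − ΣaΣb) / √[(nΣa² − (Σa)²)(nΣb² − (Σb)²)]
Numerator: 8×3818 − 209×148 = -388
Denominator: √[(48424 − 43681)(22192 − 21904)] = √[4743 × 288] = 1168.7532
r = -388 / 1168.7532 ≈ -0.332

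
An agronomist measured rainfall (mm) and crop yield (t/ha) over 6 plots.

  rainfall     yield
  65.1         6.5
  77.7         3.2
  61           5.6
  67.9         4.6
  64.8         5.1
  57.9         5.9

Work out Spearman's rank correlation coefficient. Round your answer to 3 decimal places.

-0.657

Rank rainfall: 4, 6, 2, 5, 3, 1
Rank yield: 6, 1, 4, 2, 3, 5
d = rank(rainfall) − rank(yield): -2, 5, -2, 3, 0, -4; Σd² = 58
ρ = 1 − 6Σd² / [n(n²−1)] = 1 − 6×58 / (6×35) = 1 − 348/210 ≈ -0.657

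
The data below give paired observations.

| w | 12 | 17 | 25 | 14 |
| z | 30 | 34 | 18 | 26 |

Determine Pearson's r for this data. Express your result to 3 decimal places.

-0.717

n = 4, Σw = 68, Σz = 108, Σw² = 1254, Σz² = 3056, Σwz = 1752
nΣwz − ΣwΣz = 7008 − 7344 = -336
nΣw² − (Σw)² = 5016 − 4624 = 392; nΣz² − (Σz)² = 12224 − 11664 = 560
r = -336 / √(392 × 560) = -336 / 468.5296 ≈ -0.717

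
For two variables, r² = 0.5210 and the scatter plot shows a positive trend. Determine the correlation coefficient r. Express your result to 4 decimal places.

|r| = √0.5210 = 0.7218
The association is positive, so r = 0.7218.

0.7218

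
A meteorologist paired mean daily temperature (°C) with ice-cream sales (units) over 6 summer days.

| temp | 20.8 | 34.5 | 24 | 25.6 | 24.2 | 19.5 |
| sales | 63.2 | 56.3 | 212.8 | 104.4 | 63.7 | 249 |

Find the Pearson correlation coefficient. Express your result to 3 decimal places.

-0.503

n = 6, Σx = 148.6, Σy = 749.4, Σx² = 3820.14, Σy² = 129405.82, Σxy = 17433.79
nΣxy − ΣxΣy = 104602.74 − 111360.84 = -6758.1
nΣx² − (Σx)² = 22920.84 − 22081.96 = 838.88; nΣy² − (Σy)² = 776434.92 − 561600.36 = 214834.56
r = -6758.1 / √(838.88 × 214834.56) = -6758.1 / 13424.6198 ≈ -0.503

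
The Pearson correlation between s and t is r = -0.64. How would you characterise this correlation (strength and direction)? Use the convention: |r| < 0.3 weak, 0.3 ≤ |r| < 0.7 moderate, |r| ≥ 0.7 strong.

moderate negative

r = -0.64 < 0 so the relationship is negative.
|r| = 0.64, which falls in the moderate range.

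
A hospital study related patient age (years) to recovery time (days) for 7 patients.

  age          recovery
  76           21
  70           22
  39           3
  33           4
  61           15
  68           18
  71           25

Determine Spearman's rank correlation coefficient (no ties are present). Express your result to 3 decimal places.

0.857

Rank age: 7, 5, 2, 1, 3, 4, 6
Rank recovery: 5, 6, 1, 2, 3, 4, 7
d = rank(age) − rank(recovery): 2, -1, 1, -1, 0, 0, -1; Σd² = 8
ρ = 1 − 6Σd² / [n(n²−1)] = 1 − 6×8 / (7×48) = 1 − 48/336 ≈ 0.857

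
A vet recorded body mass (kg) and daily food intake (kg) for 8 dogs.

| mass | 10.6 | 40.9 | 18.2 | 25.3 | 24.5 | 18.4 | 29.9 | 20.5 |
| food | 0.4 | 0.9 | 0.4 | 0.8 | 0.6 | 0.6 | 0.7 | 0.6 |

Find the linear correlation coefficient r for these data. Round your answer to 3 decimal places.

n = 8, Σx = 188.3, Σy = 5, Σx² = 5009.57, Σy² = 3.34, Σxy = 127.54
nΣxy − ΣxΣy = 1020.32 − 941.5 = 78.82
nΣx² − (Σx)² = 40076.56 − 35456.89 = 4619.67; nΣy² − (Σy)² = 26.72 − 25 = 1.72
r = 78.82 / √(4619.67 × 1.72) = 78.82 / 89.1394 ≈ 0.884

0.884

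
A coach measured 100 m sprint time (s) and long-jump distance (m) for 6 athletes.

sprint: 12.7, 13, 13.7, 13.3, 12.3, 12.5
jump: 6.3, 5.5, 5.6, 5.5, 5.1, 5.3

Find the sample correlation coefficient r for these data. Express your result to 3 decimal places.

n = 6, Σx = 77.5, Σy = 33.3, Σx² = 1002.41, Σy² = 185.65, Σxy = 430.36
nΣxy − ΣxΣy = 2582.16 − 2580.75 = 1.41
nΣx² − (Σx)² = 6014.46 − 6006.25 = 8.21; nΣy² − (Σy)² = 1113.9 − 1108.89 = 5.01
r = 1.41 / √(8.21 × 5.01) = 1.41 / 6.4134 ≈ 0.220

0.220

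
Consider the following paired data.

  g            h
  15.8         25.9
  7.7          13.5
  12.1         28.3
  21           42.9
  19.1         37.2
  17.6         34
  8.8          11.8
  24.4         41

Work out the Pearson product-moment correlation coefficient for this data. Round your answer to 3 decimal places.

n = 8, Σg = 126.5, Σh = 234.6, Σg² = 2243.71, Σh² = 7854.44, Σgh = 4169.66
nΣgh − ΣgΣh = 33357.28 − 29676.9 = 3680.38
nΣg² − (Σg)² = 17949.68 − 16002.25 = 1947.43; nΣh² − (Σh)² = 62835.52 − 55037.16 = 7798.36
r = 3680.38 / √(1947.43 × 7798.36) = 3680.38 / 3897.0194 ≈ 0.944

0.944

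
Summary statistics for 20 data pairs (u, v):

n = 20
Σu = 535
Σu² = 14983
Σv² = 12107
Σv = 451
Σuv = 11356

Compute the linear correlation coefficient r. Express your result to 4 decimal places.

-0.6209

r = (nΣuv − ΣuΣv) / √[(nΣu² − (Σu)²)(nΣv² − (Σv)²)]
Numerator: 20×11356 − 535×451 = -14165
Denominator: √[(299660 − 286225)(242140 − 203401)] = √[13435 × 38739] = 22813.5588
r = -14165 / 22813.5588 ≈ -0.6209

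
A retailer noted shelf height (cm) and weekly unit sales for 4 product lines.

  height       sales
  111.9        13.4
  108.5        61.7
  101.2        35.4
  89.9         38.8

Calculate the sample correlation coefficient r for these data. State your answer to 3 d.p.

n = 4, Σx = 411.5, Σy = 149.3, Σx² = 42617.31, Σy² = 6745.05, Σxy = 15264.51
nΣxy − ΣxΣy = 61058.04 − 61436.95 = -378.91
nΣx² − (Σx)² = 170469.24 − 169332.25 = 1136.99; nΣy² − (Σy)² = 26980.2 − 22290.49 = 4689.71
r = -378.91 / √(1136.99 × 4689.71) = -378.91 / 2309.1456 ≈ -0.164

-0.164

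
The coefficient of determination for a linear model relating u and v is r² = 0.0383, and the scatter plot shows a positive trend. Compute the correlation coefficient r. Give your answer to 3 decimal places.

|r| = √0.0383 = 0.196
The association is positive, so r = 0.196.

0.196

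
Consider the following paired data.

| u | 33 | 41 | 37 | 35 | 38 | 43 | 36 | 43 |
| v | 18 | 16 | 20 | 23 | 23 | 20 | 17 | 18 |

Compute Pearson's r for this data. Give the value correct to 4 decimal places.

-0.2013

n = 8, Σu = 306, Σv = 155, Σu² = 11802, Σv² = 3051, Σuv = 5915
nΣuv − ΣuΣv = 47320 − 47430 = -110
nΣu² − (Σu)² = 94416 − 93636 = 780; nΣv² − (Σv)² = 24408 − 24025 = 383
r = -110 / √(780 × 383) = -110 / 546.5711 ≈ -0.2013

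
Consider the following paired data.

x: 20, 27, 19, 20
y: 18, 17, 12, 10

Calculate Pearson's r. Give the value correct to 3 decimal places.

n = 4, Σx = 86, Σy = 57, Σx² = 1890, Σy² = 857, Σxy = 1247
nΣxy − ΣxΣy = 4988 − 4902 = 86
nΣx² − (Σx)² = 7560 − 7396 = 164; nΣy² − (Σy)² = 3428 − 3249 = 179
r = 86 / √(164 × 179) = 86 / 171.3359 ≈ 0.502

0.502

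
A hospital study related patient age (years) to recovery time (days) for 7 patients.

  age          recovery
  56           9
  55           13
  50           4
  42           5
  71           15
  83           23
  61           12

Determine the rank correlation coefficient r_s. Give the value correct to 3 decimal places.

0.857

Rank age: 4, 3, 2, 1, 6, 7, 5
Rank recovery: 3, 5, 1, 2, 6, 7, 4
d = rank(age) − rank(recovery): 1, -2, 1, -1, 0, 0, 1; Σd² = 8
ρ = 1 − 6Σd² / [n(n²−1)] = 1 − 6×8 / (7×48) = 1 − 48/336 ≈ 0.857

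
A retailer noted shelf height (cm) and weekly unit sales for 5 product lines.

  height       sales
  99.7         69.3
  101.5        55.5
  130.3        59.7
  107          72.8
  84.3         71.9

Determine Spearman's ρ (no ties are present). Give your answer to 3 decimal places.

Rank height: 2, 3, 5, 4, 1
Rank sales: 3, 1, 2, 5, 4
d = rank(height) − rank(sales): -1, 2, 3, -1, -3; Σd² = 24
ρ = 1 − 6Σd² / [n(n²−1)] = 1 − 6×24 / (5×24) = 1 − 144/120 ≈ -0.200

-0.200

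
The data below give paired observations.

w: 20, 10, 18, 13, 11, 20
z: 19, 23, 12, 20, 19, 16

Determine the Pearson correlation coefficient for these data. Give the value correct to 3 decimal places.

-0.658

n = 6, Σw = 92, Σz = 109, Σw² = 1514, Σz² = 2051, Σwz = 1615
nΣwz − ΣwΣz = 9690 − 10028 = -338
nΣw² − (Σw)² = 9084 − 8464 = 620; nΣz² − (Σz)² = 12306 − 11881 = 425
r = -338 / √(620 × 425) = -338 / 513.3225 ≈ -0.658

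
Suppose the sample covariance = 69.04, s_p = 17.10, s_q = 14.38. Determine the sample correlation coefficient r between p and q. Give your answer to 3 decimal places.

r = Cov(p,q) / (s_p · s_q) = 69.04 / (17.10 × 14.38)
  = 69.04 / 245.8980 ≈ 0.281

0.281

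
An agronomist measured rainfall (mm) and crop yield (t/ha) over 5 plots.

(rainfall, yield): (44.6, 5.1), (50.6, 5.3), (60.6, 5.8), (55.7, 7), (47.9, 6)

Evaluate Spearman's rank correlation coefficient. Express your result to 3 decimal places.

Rank rainfall: 1, 3, 5, 4, 2
Rank yield: 1, 2, 3, 5, 4
d = rank(rainfall) − rank(yield): 0, 1, 2, -1, -2; Σd² = 10
ρ = 1 − 6Σd² / [n(n²−1)] = 1 − 6×10 / (5×24) = 1 − 60/120 ≈ 0.500

0.500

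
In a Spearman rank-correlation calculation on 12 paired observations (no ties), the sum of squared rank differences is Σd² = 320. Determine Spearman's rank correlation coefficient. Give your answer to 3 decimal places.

-0.119

ρ = 1 − 6Σd² / [n(n²−1)] = 1 − 6×320 / (12×143)
  = 1 − 1920/1716 = 1 − 1.1189 ≈ -0.119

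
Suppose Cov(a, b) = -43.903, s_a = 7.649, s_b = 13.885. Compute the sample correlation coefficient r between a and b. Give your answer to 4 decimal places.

r = Cov(a,b) / (s_a · s_b) = -43.903 / (7.649 × 13.885)
  = -43.903 / 106.2064 ≈ -0.4134

-0.4134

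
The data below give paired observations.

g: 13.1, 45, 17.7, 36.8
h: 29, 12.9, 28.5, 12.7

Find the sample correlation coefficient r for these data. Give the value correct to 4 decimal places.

-0.9682

n = 4, Σg = 112.6, Σh = 83.1, Σg² = 3864.14, Σh² = 1980.95, Σgh = 1932.21
nΣgh − ΣgΣh = 7728.84 − 9357.06 = -1628.22
nΣg² − (Σg)² = 15456.56 − 12678.76 = 2777.8; nΣh² − (Σh)² = 7923.8 − 6905.61 = 1018.19
r = -1628.22 / √(2777.8 × 1018.19) = -1628.22 / 1681.7634 ≈ -0.9682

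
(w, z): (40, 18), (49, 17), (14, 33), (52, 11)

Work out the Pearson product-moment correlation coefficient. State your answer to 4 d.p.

-0.9781

n = 4, Σw = 155, Σz = 79, Σw² = 6901, Σz² = 1823, Σwz = 2587
nΣwz − ΣwΣz = 10348 − 12245 = -1897
nΣw² − (Σw)² = 27604 − 24025 = 3579; nΣz² − (Σz)² = 7292 − 6241 = 1051
r = -1897 / √(3579 × 1051) = -1897 / 1939.4662 ≈ -0.9781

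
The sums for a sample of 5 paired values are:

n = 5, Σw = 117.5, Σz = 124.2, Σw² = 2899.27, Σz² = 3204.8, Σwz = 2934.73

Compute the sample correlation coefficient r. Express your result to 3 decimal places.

0.125

r = (nΣwz − ΣwΣz) / √[(nΣw² − (Σw)²)(nΣz² − (Σz)²)]
Numerator: 5×2934.73 − 117.5×124.2 = 80.15
Denominator: √[(14496.35 − 13806.25)(16024 − 15425.64)] = √[690.1 × 598.36] = 642.5949
r = 80.15 / 642.5949 ≈ 0.125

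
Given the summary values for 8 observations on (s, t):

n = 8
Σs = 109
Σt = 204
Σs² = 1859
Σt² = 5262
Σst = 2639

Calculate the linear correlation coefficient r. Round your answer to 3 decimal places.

-0.938

r = (nΣst − ΣsΣt) / √[(nΣs² − (Σs)²)(nΣt² − (Σt)²)]
Numerator: 8×2639 − 109×204 = -1124
Denominator: √[(14872 − 11881)(42096 − 41616)] = √[2991 × 480] = 1198.1986
r = -1124 / 1198.1986 ≈ -0.938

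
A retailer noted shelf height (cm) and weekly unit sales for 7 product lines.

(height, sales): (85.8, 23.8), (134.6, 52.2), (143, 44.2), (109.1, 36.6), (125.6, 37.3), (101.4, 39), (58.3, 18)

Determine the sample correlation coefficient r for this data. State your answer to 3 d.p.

n = 7, Σx = 757.8, Σy = 251.1, Σx² = 87286.82, Σy² = 9820.77, Σxy = 29070.7
nΣxy − ΣxΣy = 203494.9 − 190283.58 = 13211.32
nΣx² − (Σx)² = 611007.74 − 574260.84 = 36746.9; nΣy² − (Σy)² = 68745.39 − 63051.21 = 5694.18
r = 13211.32 / √(36746.9 × 5694.18) = 13211.32 / 14465.2502 ≈ 0.913

0.913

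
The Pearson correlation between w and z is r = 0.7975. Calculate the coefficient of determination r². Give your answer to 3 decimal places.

r² = (0.7975)² = 0.636

0.636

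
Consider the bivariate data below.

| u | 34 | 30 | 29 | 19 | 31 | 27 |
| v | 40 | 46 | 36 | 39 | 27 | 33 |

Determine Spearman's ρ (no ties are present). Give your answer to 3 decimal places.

Rank u: 6, 4, 3, 1, 5, 2
Rank v: 5, 6, 3, 4, 1, 2
d = rank(u) − rank(v): 1, -2, 0, -3, 4, 0; Σd² = 30
ρ = 1 − 6Σd² / [n(n²−1)] = 1 − 6×30 / (6×35) = 1 − 180/210 ≈ 0.143

0.143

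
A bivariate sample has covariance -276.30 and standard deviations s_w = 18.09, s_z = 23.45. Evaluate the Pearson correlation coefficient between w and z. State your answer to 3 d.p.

r = Cov(w,z) / (s_w · s_z) = -276.30 / (18.09 × 23.45)
  = -276.30 / 424.2105 ≈ -0.651

-0.651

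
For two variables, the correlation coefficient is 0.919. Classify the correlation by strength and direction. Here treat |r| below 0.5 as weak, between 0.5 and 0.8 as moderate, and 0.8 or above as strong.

strong positive

r = 0.919 > 0 so the relationship is positive.
|r| = 0.919, which falls in the strong range.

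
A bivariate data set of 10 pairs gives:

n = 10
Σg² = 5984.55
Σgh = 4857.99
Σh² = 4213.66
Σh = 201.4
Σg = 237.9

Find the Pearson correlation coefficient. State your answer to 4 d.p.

r = (nΣgh − ΣgΣh) / √[(nΣg² − (Σg)²)(nΣh² − (Σh)²)]
Numerator: 10×4857.99 − 237.9×201.4 = 666.84
Denominator: √[(59845.5 − 56596.41)(42136.6 − 40561.96)] = √[3249.09 × 1574.64] = 2261.8902
r = 666.84 / 2261.8902 ≈ 0.2948

0.2948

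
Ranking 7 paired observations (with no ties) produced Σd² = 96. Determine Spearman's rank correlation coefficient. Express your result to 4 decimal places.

ρ = 1 − 6Σd² / [n(n²−1)] = 1 − 6×96 / (7×48)
  = 1 − 576/336 = 1 − 1.71429 ≈ -0.7143

-0.7143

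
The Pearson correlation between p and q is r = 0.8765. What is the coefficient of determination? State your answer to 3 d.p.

0.768

r² = (0.8765)² = 0.768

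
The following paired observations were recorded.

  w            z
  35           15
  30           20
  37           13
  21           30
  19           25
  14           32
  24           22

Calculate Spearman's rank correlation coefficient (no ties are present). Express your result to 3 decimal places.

Rank w: 6, 5, 7, 3, 2, 1, 4
Rank z: 2, 3, 1, 6, 5, 7, 4
d = rank(w) − rank(z): 4, 2, 6, -3, -3, -6, 0; Σd² = 110
ρ = 1 − 6Σd² / [n(n²−1)] = 1 − 6×110 / (7×48) = 1 − 660/336 ≈ -0.964

-0.964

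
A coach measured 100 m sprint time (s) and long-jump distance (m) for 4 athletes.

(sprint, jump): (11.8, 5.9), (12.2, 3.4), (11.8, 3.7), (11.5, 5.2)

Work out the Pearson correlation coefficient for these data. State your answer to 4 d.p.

-0.6357

n = 4, Σx = 47.3, Σy = 18.2, Σx² = 559.57, Σy² = 87.1, Σxy = 214.56
nΣxy − ΣxΣy = 858.24 − 860.86 = -2.62
nΣx² − (Σx)² = 2238.28 − 2237.29 = 0.99; nΣy² − (Σy)² = 348.4 − 331.24 = 17.16
r = -2.62 / √(0.99 × 17.16) = -2.62 / 4.1217 ≈ -0.6357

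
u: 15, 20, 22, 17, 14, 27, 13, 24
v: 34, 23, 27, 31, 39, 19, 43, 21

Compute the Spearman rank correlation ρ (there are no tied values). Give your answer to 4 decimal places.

Rank u: 3, 5, 6, 4, 2, 8, 1, 7
Rank v: 6, 3, 4, 5, 7, 1, 8, 2
d = rank(u) − rank(v): -3, 2, 2, -1, -5, 7, -7, 5; Σd² = 166
ρ = 1 − 6Σd² / [n(n²−1)] = 1 − 6×166 / (8×63) = 1 − 996/504 ≈ -0.9762

-0.9762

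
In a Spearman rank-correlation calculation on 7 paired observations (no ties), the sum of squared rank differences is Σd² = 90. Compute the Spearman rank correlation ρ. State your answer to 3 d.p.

-0.607

ρ = 1 − 6Σd² / [n(n²−1)] = 1 − 6×90 / (7×48)
  = 1 − 540/336 = 1 − 1.6071 ≈ -0.607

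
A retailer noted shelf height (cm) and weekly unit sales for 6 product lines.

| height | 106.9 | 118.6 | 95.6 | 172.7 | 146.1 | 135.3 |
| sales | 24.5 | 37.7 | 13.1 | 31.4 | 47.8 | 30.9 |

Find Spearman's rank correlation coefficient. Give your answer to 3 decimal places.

0.714

Rank height: 2, 3, 1, 6, 5, 4
Rank sales: 2, 5, 1, 4, 6, 3
d = rank(height) − rank(sales): 0, -2, 0, 2, -1, 1; Σd² = 10
ρ = 1 − 6Σd² / [n(n²−1)] = 1 − 6×10 / (6×35) = 1 − 60/210 ≈ 0.714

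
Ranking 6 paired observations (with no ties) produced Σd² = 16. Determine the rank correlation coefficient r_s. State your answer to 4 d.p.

ρ = 1 − 6Σd² / [n(n²−1)] = 1 − 6×16 / (6×35)
  = 1 − 96/210 = 1 − 0.45714 ≈ 0.5429

0.5429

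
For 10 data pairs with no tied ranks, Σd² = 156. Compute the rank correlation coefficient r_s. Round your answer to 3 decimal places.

ρ = 1 − 6Σd² / [n(n²−1)] = 1 − 6×156 / (10×99)
  = 1 − 936/990 = 1 − 0.9455 ≈ 0.055

0.055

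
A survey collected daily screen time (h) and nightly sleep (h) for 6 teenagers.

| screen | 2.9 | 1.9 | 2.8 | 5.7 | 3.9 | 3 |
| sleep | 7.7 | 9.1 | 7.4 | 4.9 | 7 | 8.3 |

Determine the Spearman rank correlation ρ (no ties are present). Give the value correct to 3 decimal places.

-0.771

Rank screen: 3, 1, 2, 6, 5, 4
Rank sleep: 4, 6, 3, 1, 2, 5
d = rank(screen) − rank(sleep): -1, -5, -1, 5, 3, -1; Σd² = 62
ρ = 1 − 6Σd² / [n(n²−1)] = 1 − 6×62 / (6×35) = 1 − 372/210 ≈ -0.771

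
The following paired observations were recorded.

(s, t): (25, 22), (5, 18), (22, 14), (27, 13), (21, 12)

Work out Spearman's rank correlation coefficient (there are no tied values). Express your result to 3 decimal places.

Rank s: 4, 1, 3, 5, 2
Rank t: 5, 4, 3, 2, 1
d = rank(s) − rank(t): -1, -3, 0, 3, 1; Σd² = 20
ρ = 1 − 6Σd² / [n(n²−1)] = 1 − 6×20 / (5×24) = 1 − 120/120 ≈ 0.000

0.000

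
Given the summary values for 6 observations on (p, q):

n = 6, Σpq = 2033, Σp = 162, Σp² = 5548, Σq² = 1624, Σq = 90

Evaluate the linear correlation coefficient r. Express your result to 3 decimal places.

-0.700

r = (nΣpq − ΣpΣq) / √[(nΣp² − (Σp)²)(nΣq² − (Σq)²)]
Numerator: 6×2033 − 162×90 = -2382
Denominator: √[(33288 − 26244)(9744 − 8100)] = √[7044 × 1644] = 3402.9893
r = -2382 / 3402.9893 ≈ -0.700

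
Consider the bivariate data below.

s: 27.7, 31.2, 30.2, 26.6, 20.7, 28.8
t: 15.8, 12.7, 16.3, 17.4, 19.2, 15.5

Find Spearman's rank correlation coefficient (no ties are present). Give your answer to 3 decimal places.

-0.829

Rank s: 3, 6, 5, 2, 1, 4
Rank t: 3, 1, 4, 5, 6, 2
d = rank(s) − rank(t): 0, 5, 1, -3, -5, 2; Σd² = 64
ρ = 1 − 6Σd² / [n(n²−1)] = 1 − 6×64 / (6×35) = 1 − 384/210 ≈ -0.829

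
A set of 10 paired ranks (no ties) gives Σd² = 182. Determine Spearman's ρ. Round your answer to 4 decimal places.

ρ = 1 − 6Σd² / [n(n²−1)] = 1 − 6×182 / (10×99)
  = 1 − 1092/990 = 1 − 1.10303 ≈ -0.1030

-0.1030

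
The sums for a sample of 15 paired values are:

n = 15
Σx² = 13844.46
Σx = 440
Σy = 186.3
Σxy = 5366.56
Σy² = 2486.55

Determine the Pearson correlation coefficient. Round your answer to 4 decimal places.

r = (nΣxy − ΣxΣy) / √[(nΣx² − (Σx)²)(nΣy² − (Σy)²)]
Numerator: 15×5366.56 − 440×186.3 = -1473.6
Denominator: √[(207666.9 − 193600)(37298.25 − 34707.69)] = √[14066.9 × 2590.56] = 6036.6504
r = -1473.6 / 6036.6504 ≈ -0.2441

-0.2441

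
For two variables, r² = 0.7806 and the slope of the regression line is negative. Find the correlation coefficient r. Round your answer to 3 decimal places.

-0.884

|r| = √0.7806 = 0.884
The association is negative, so r = −0.884.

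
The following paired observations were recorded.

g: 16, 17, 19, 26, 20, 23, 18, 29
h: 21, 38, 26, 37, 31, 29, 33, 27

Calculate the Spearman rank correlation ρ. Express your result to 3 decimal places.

0.071

Rank g: 1, 2, 4, 7, 5, 6, 3, 8
Rank h: 1, 8, 2, 7, 5, 4, 6, 3
d = rank(g) − rank(h): 0, -6, 2, 0, 0, 2, -3, 5; Σd² = 78
ρ = 1 − 6Σd² / [n(n²−1)] = 1 − 6×78 / (8×63) = 1 − 468/504 ≈ 0.071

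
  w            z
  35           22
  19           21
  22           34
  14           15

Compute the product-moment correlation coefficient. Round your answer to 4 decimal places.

0.2664

n = 4, Σw = 90, Σz = 92, Σw² = 2266, Σz² = 2306, Σwz = 2127
nΣwz − ΣwΣz = 8508 − 8280 = 228
nΣw² − (Σw)² = 9064 − 8100 = 964; nΣz² − (Σz)² = 9224 − 8464 = 760
r = 228 / √(964 × 760) = 228 / 855.9439 ≈ 0.2664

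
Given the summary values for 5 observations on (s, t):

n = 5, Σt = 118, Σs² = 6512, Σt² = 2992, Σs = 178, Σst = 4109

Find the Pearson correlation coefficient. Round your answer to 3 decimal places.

-0.482

r = (nΣst − ΣsΣt) / √[(nΣs² − (Σs)²)(nΣt² − (Σt)²)]
Numerator: 5×4109 − 178×118 = -459
Denominator: √[(32560 − 31684)(14960 − 13924)] = √[876 × 1036] = 952.6468
r = -459 / 952.6468 ≈ -0.482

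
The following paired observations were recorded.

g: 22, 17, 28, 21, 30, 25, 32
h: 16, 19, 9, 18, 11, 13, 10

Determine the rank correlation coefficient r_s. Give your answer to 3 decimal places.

Rank g: 3, 1, 5, 2, 6, 4, 7
Rank h: 5, 7, 1, 6, 3, 4, 2
d = rank(g) − rank(h): -2, -6, 4, -4, 3, 0, 5; Σd² = 106
ρ = 1 − 6Σd² / [n(n²−1)] = 1 − 6×106 / (7×48) = 1 − 636/336 ≈ -0.893

-0.893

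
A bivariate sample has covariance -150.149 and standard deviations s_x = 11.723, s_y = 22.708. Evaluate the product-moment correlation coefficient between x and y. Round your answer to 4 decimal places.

r = Cov(x,y) / (s_x · s_y) = -150.149 / (11.723 × 22.708)
  = -150.149 / 266.2059 ≈ -0.5640

-0.5640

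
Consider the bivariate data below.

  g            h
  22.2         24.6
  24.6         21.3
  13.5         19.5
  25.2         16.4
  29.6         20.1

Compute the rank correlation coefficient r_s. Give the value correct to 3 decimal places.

-0.200

Rank g: 2, 3, 1, 4, 5
Rank h: 5, 4, 2, 1, 3
d = rank(g) − rank(h): -3, -1, -1, 3, 2; Σd² = 24
ρ = 1 − 6Σd² / [n(n²−1)] = 1 − 6×24 / (5×24) = 1 − 144/120 ≈ -0.200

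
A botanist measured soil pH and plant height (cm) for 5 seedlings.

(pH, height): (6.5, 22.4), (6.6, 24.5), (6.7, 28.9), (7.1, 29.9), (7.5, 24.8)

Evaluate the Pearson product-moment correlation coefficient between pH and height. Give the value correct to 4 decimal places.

0.2623

n = 5, Σx = 34.4, Σy = 130.5, Σx² = 237.36, Σy² = 3446.27, Σxy = 899.22
nΣxy − ΣxΣy = 4496.1 − 4489.2 = 6.9
nΣx² − (Σx)² = 1186.8 − 1183.36 = 3.44; nΣy² − (Σy)² = 17231.35 − 17030.25 = 201.1
r = 6.9 / √(3.44 × 201.1) = 6.9 / 26.3018 ≈ 0.2623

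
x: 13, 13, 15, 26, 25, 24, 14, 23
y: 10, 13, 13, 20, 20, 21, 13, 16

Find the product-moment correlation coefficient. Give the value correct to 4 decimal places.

0.9366

n = 8, Σx = 153, Σy = 126, Σx² = 3165, Σy² = 2104, Σxy = 2568
nΣxy − ΣxΣy = 20544 − 19278 = 1266
nΣx² − (Σx)² = 25320 − 23409 = 1911; nΣy² − (Σy)² = 16832 − 15876 = 956
r = 1266 / √(1911 × 956) = 1266 / 1351.6346 ≈ 0.9366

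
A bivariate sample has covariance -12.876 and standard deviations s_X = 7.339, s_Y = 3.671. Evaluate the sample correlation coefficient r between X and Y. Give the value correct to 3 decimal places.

r = Cov(X,Y) / (s_X · s_Y) = -12.876 / (7.339 × 3.671)
  = -12.876 / 26.9415 ≈ -0.478

-0.478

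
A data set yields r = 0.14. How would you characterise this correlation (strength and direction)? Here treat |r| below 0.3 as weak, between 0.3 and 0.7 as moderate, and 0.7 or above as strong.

r = 0.14 > 0 so the relationship is positive.
|r| = 0.14, which falls in the weak range.

weak positive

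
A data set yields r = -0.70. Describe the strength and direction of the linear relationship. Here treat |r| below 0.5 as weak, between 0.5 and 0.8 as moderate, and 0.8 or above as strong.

r = -0.70 < 0 so the relationship is negative.
|r| = 0.70, which falls in the moderate range.

moderate negative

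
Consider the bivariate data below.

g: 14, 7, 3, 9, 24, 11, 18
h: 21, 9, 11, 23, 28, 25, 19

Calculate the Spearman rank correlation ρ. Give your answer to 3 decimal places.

0.643

Rank g: 5, 2, 1, 3, 7, 4, 6
Rank h: 4, 1, 2, 5, 7, 6, 3
d = rank(g) − rank(h): 1, 1, -1, -2, 0, -2, 3; Σd² = 20
ρ = 1 − 6Σd² / [n(n²−1)] = 1 − 6×20 / (7×48) = 1 − 120/336 ≈ 0.643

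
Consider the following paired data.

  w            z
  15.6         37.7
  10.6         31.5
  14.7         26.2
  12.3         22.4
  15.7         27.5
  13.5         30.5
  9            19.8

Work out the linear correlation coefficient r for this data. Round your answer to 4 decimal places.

0.5479

n = 7, Σw = 91.4, Σz = 195.6, Σw² = 1232.84, Σz² = 5680.28, Σwz = 2604.38
nΣwz − ΣwΣz = 18230.66 − 17877.84 = 352.82
nΣw² − (Σw)² = 8629.88 − 8353.96 = 275.92; nΣz² − (Σz)² = 39761.96 − 38259.36 = 1502.6
r = 352.82 / √(275.92 × 1502.6) = 352.82 / 643.8924 ≈ 0.5479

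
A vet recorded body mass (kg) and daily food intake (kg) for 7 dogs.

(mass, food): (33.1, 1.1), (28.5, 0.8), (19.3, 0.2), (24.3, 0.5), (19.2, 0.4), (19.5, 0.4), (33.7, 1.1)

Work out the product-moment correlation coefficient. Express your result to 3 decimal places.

n = 7, Σx = 177.6, Σy = 4.5, Σx² = 4755.42, Σy² = 3.67, Σxy = 127.77
nΣxy − ΣxΣy = 894.39 − 799.2 = 95.19
nΣx² − (Σx)² = 33287.94 − 31541.76 = 1746.18; nΣy² − (Σy)² = 25.69 − 20.25 = 5.44
r = 95.19 / √(1746.18 × 5.44) = 95.19 / 97.4639 ≈ 0.977

0.977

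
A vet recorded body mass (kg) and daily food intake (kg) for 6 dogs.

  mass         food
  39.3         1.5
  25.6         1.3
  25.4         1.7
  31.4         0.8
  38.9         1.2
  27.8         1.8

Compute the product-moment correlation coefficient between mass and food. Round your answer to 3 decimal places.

-0.291

n = 6, Σx = 188.4, Σy = 8.3, Σx² = 6117.02, Σy² = 12.15, Σxy = 257.25
nΣxy − ΣxΣy = 1543.5 − 1563.72 = -20.22
nΣx² − (Σx)² = 36702.12 − 35494.56 = 1207.56; nΣy² − (Σy)² = 72.9 − 68.89 = 4.01
r = -20.22 / √(1207.56 × 4.01) = -20.22 / 69.5867 ≈ -0.291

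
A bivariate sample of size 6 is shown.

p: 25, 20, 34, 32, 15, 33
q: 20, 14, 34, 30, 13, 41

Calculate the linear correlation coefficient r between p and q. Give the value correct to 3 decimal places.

0.933

n = 6, Σp = 159, Σq = 152, Σp² = 4519, Σq² = 4502, Σpq = 4444
nΣpq − ΣpΣq = 26664 − 24168 = 2496
nΣp² − (Σp)² = 27114 − 25281 = 1833; nΣq² − (Σq)² = 27012 − 23104 = 3908
r = 2496 / √(1833 × 3908) = 2496 / 2676.4462 ≈ 0.933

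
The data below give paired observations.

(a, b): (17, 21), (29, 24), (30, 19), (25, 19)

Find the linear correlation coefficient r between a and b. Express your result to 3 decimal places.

0.054

n = 4, Σa = 101, Σb = 83, Σa² = 2655, Σb² = 1739, Σab = 2098
nΣab − ΣaΣb = 8392 − 8383 = 9
nΣa² − (Σa)² = 10620 − 10201 = 419; nΣb² − (Σb)² = 6956 − 6889 = 67
r = 9 / √(419 × 67) = 9 / 167.5500 ≈ 0.054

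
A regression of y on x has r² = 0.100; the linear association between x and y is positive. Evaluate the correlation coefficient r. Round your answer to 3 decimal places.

0.316

|r| = √0.100 = 0.316
The association is positive, so r = 0.316.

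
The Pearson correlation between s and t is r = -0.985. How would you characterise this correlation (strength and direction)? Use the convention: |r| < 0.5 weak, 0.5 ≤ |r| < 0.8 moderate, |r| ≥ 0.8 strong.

r = -0.985 < 0 so the relationship is negative.
|r| = 0.985, which falls in the strong range.

strong negative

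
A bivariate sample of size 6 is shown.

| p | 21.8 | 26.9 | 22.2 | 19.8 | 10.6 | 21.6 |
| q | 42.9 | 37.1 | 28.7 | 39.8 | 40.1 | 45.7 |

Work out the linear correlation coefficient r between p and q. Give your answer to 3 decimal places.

n = 6, Σp = 122.9, Σq = 234.3, Σp² = 2662.65, Σq² = 9321.05, Σpq = 4770.57
nΣpq − ΣpΣq = 28623.42 − 28795.47 = -172.05
nΣp² − (Σp)² = 15975.9 − 15104.41 = 871.49; nΣq² − (Σq)² = 55926.3 − 54896.49 = 1029.81
r = -172.05 / √(871.49 × 1029.81) = -172.05 / 947.3485 ≈ -0.182

-0.182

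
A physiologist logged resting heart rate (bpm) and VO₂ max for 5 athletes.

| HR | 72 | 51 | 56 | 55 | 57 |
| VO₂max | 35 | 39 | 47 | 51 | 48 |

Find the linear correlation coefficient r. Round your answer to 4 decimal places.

n = 5, Σx = 291, Σy = 220, Σx² = 17195, Σy² = 9860, Σxy = 12682
nΣxy − ΣxΣy = 63410 − 64020 = -610
nΣx² − (Σx)² = 85975 − 84681 = 1294; nΣy² − (Σy)² = 49300 − 48400 = 900
r = -610 / √(1294 × 900) = -610 / 1079.1663 ≈ -0.5653

-0.5653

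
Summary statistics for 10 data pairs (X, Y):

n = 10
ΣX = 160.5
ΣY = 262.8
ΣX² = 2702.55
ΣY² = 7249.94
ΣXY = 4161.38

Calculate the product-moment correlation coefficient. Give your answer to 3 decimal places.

-0.271

r = (nΣXY − ΣXΣY) / √[(nΣX² − (ΣX)²)(nΣY² − (ΣY)²)]
Numerator: 10×4161.38 − 160.5×262.8 = -565.6
Denominator: √[(27025.5 − 25760.25)(72499.4 − 69063.84)] = √[1265.25 × 3435.56] = 2084.9082
r = -565.6 / 2084.9082 ≈ -0.271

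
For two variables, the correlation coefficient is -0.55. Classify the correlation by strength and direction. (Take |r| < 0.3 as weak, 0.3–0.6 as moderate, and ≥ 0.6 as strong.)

moderate negative

r = -0.55 < 0 so the relationship is negative.
|r| = 0.55, which falls in the moderate range.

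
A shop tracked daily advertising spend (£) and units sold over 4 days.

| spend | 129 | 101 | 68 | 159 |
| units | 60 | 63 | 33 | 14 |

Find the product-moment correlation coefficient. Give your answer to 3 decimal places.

n = 4, Σx = 457, Σy = 170, Σx² = 56747, Σy² = 8854, Σxy = 18573
nΣxy − ΣxΣy = 74292 − 77690 = -3398
nΣx² − (Σx)² = 226988 − 208849 = 18139; nΣy² − (Σy)² = 35416 − 28900 = 6516
r = -3398 / √(18139 × 6516) = -3398 / 10871.6937 ≈ -0.313

-0.313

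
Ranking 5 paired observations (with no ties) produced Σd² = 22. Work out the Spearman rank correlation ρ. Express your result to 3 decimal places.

-0.100

ρ = 1 − 6Σd² / [n(n²−1)] = 1 − 6×22 / (5×24)
  = 1 − 132/120 = 1 − 1.1000 ≈ -0.100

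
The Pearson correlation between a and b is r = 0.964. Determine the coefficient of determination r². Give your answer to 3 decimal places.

r² = (0.964)² = 0.929

0.929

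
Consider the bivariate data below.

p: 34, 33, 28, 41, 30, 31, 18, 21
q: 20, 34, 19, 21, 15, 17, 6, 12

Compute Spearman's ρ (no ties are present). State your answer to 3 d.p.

0.857

Rank p: 7, 6, 3, 8, 4, 5, 1, 2
Rank q: 6, 8, 5, 7, 3, 4, 1, 2
d = rank(p) − rank(q): 1, -2, -2, 1, 1, 1, 0, 0; Σd² = 12
ρ = 1 − 6Σd² / [n(n²−1)] = 1 − 6×12 / (8×63) = 1 − 72/504 ≈ 0.857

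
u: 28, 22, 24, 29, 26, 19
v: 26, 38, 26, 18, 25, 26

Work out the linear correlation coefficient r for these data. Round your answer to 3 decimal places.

-0.559

n = 6, Σu = 148, Σv = 159, Σu² = 3722, Σv² = 4421, Σuv = 3854
nΣuv − ΣuΣv = 23124 − 23532 = -408
nΣu² − (Σu)² = 22332 − 21904 = 428; nΣv² − (Σv)² = 26526 − 25281 = 1245
r = -408 / √(428 × 1245) = -408 / 729.9726 ≈ -0.559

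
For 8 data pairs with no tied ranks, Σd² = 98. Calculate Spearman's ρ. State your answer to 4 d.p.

-0.1667

ρ = 1 − 6Σd² / [n(n²−1)] = 1 − 6×98 / (8×63)
  = 1 − 588/504 = 1 − 1.16667 ≈ -0.1667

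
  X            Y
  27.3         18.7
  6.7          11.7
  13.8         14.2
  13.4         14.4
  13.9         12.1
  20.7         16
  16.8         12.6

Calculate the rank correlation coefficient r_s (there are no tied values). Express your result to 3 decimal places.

Rank X: 7, 1, 3, 2, 4, 6, 5
Rank Y: 7, 1, 4, 5, 2, 6, 3
d = rank(X) − rank(Y): 0, 0, -1, -3, 2, 0, 2; Σd² = 18
ρ = 1 − 6Σd² / [n(n²−1)] = 1 − 6×18 / (7×48) = 1 − 108/336 ≈ 0.679

0.679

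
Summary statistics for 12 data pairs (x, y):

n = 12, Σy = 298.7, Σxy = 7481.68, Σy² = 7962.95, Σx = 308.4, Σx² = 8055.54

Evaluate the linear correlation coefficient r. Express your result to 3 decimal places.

r = (nΣxy − ΣxΣy) / √[(nΣx² − (Σx)²)(nΣy² − (Σy)²)]
Numerator: 12×7481.68 − 308.4×298.7 = -2338.92
Denominator: √[(96666.48 − 95110.56)(95555.4 − 89221.69)] = √[1555.92 × 6333.71] = 3139.2270
r = -2338.92 / 3139.2270 ≈ -0.745

-0.745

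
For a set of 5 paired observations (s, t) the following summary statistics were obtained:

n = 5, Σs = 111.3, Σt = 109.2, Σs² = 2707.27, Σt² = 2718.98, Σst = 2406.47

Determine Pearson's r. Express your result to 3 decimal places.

r = (nΣst − ΣsΣt) / √[(nΣs² − (Σs)²)(nΣt² − (Σt)²)]
Numerator: 5×2406.47 − 111.3×109.2 = -121.61
Denominator: √[(13536.35 − 12387.69)(13594.9 − 11924.64)] = √[1148.66 × 1670.26] = 1385.1212
r = -121.61 / 1385.1212 ≈ -0.088

-0.088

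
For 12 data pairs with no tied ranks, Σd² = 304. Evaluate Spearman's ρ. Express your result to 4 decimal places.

ρ = 1 − 6Σd² / [n(n²−1)] = 1 − 6×304 / (12×143)
  = 1 − 1824/1716 = 1 − 1.06294 ≈ -0.0629

-0.0629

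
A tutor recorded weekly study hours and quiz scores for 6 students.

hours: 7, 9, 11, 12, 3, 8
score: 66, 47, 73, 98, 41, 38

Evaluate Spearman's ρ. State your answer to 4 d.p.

Rank hours: 2, 4, 5, 6, 1, 3
Rank score: 4, 3, 5, 6, 2, 1
d = rank(hours) − rank(score): -2, 1, 0, 0, -1, 2; Σd² = 10
ρ = 1 − 6Σd² / [n(n²−1)] = 1 − 6×10 / (6×35) = 1 − 60/210 ≈ 0.7143

0.7143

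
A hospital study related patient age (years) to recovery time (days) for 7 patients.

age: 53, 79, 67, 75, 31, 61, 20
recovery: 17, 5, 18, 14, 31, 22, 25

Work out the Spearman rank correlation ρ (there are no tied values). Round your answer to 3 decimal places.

-0.857

Rank age: 3, 7, 5, 6, 2, 4, 1
Rank recovery: 3, 1, 4, 2, 7, 5, 6
d = rank(age) − rank(recovery): 0, 6, 1, 4, -5, -1, -5; Σd² = 104
ρ = 1 − 6Σd² / [n(n²−1)] = 1 − 6×104 / (7×48) = 1 − 624/336 ≈ -0.857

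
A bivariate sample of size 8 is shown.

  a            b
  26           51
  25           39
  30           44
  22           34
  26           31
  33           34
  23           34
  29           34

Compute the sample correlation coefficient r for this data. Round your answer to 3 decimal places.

0.076

n = 8, Σa = 214, Σb = 301, Σa² = 5820, Σb² = 11643, Σab = 8065
nΣab − ΣaΣb = 64520 − 64414 = 106
nΣa² − (Σa)² = 46560 − 45796 = 764; nΣb² − (Σb)² = 93144 − 90601 = 2543
r = 106 / √(764 × 2543) = 106 / 1393.8623 ≈ 0.076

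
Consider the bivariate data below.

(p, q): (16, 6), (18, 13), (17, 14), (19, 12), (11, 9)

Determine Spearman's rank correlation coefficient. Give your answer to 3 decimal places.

Rank p: 2, 4, 3, 5, 1
Rank q: 1, 4, 5, 3, 2
d = rank(p) − rank(q): 1, 0, -2, 2, -1; Σd² = 10
ρ = 1 − 6Σd² / [n(n²−1)] = 1 − 6×10 / (5×24) = 1 − 60/120 ≈ 0.500

0.500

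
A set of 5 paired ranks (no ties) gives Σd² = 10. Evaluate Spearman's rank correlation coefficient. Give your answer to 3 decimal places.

0.500

ρ = 1 − 6Σd² / [n(n²−1)] = 1 − 6×10 / (5×24)
  = 1 − 60/120 = 1 − 0.5000 ≈ 0.500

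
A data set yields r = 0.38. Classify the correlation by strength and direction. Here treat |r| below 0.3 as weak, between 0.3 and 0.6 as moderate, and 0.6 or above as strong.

r = 0.38 > 0 so the relationship is positive.
|r| = 0.38, which falls in the moderate range.

moderate positive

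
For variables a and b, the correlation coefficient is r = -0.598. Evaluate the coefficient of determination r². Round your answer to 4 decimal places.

r² = (-0.598)² = 0.3576

0.3576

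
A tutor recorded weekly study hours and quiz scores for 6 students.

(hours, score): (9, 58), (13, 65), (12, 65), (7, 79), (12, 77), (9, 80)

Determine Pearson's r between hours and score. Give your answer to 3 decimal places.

n = 6, Σx = 62, Σy = 424, Σx² = 668, Σy² = 30384, Σxy = 4344
nΣxy − ΣxΣy = 26064 − 26288 = -224
nΣx² − (Σx)² = 4008 − 3844 = 164; nΣy² − (Σy)² = 182304 − 179776 = 2528
r = -224 / √(164 × 2528) = -224 / 643.8882 ≈ -0.348

-0.348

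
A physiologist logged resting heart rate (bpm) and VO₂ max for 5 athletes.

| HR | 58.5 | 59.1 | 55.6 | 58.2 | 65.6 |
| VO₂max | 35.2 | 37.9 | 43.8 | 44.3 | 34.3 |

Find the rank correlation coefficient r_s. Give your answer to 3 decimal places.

-0.800

Rank HR: 3, 4, 1, 2, 5
Rank VO₂max: 2, 3, 4, 5, 1
d = rank(HR) − rank(VO₂max): 1, 1, -3, -3, 4; Σd² = 36
ρ = 1 − 6Σd² / [n(n²−1)] = 1 − 6×36 / (5×24) = 1 − 216/120 ≈ -0.800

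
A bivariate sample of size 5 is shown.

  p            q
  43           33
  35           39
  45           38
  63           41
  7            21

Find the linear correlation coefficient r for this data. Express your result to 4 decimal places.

0.8896

n = 5, Σp = 193, Σq = 172, Σp² = 9117, Σq² = 6176, Σpq = 7224
nΣpq − ΣpΣq = 36120 − 33196 = 2924
nΣp² − (Σp)² = 45585 − 37249 = 8336; nΣq² − (Σq)² = 30880 − 29584 = 1296
r = 2924 / √(8336 × 1296) = 2924 / 3286.8611 ≈ 0.8896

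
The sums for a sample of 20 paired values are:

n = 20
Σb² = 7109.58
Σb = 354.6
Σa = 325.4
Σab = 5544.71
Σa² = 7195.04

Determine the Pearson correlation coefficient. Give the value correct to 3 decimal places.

r = (nΣab − ΣaΣb) / √[(nΣa² − (Σa)²)(nΣb² − (Σb)²)]
Numerator: 20×5544.71 − 325.4×354.6 = -4492.64
Denominator: √[(143900.8 − 105885.16)(142191.6 − 125741.16)] = √[38015.64 × 16450.44] = 25007.4790
r = -4492.64 / 25007.4790 ≈ -0.180

-0.180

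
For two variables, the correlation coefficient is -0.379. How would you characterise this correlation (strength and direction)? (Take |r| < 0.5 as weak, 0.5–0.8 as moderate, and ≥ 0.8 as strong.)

r = -0.379 < 0 so the relationship is negative.
|r| = 0.379, which falls in the weak range.

weak negative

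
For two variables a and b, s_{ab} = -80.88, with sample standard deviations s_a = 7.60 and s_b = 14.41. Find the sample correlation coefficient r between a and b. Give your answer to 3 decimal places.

-0.739

r = Cov(a,b) / (s_a · s_b) = -80.88 / (7.60 × 14.41)
  = -80.88 / 109.5160 ≈ -0.739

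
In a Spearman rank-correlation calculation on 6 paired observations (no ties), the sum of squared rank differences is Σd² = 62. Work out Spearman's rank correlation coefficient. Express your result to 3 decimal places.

ρ = 1 − 6Σd² / [n(n²−1)] = 1 − 6×62 / (6×35)
  = 1 − 372/210 = 1 − 1.7714 ≈ -0.771

-0.771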